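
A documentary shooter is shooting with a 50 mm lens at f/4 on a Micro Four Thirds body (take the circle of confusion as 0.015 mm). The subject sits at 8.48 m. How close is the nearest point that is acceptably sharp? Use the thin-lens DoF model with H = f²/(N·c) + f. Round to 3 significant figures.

7.05 m

Hyperfocal distance H = f²/(N·c) + f = 50²/(4 × 0.015) + 50 = 2500/0.06 + 50 ≈ 41716.7 mm ≈ 41.72 m.
Near limit Dn = s·(H − f)/(H + s − 2f) = 8480 × (41716.7 − 50) / (41716.7 + 8480 − 2 × 50) = 8480 × 41666.7 / 50096.7 ≈ 7053.0 mm ≈ 7.05 m.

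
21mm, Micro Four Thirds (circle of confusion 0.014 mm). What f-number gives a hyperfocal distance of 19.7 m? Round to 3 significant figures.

Rearrange H = f²/(N·c) + f for N: N = f² / ((H − f)·c).
N = 21² / ((19700 − 21) × 0.014) = 441 / 275.5 ≈ 1.60.

f/1.60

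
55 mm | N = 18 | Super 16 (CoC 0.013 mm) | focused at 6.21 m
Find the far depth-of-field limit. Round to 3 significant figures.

11.9 m

Hyperfocal distance H = f²/(N·c) + f = 55²/(18 × 0.013) + 55 = 3025/0.234 + 55 ≈ 12982.4 mm ≈ 12.98 m.
Far limit Df = s·(H − f)/(H − s) = 6210 × (12982.4 − 55) / (12982.4 − 6210) = 6210 × 12927.4 / 6772.4 ≈ 11854 mm ≈ 11.9 m.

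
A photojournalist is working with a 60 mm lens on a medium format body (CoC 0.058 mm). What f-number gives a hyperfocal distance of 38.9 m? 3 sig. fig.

f/1.60

Rearrange H = f²/(N·c) + f for N: N = f² / ((H − f)·c).
N = 60² / ((38900 − 60) × 0.058) = 3600 / 2253 ≈ 1.60.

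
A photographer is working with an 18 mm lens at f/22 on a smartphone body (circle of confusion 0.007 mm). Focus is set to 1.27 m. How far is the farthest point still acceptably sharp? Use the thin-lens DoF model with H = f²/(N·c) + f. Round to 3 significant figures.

3.14 m

Hyperfocal distance H = f²/(N·c) + f = 18²/(22 × 0.007) + 18 = 324/0.154 + 18 ≈ 2121.9 mm ≈ 2.122 m.
Far limit Df = s·(H − f)/(H − s) = 1270 × (2121.9 − 18) / (2121.9 − 1270) = 1270 × 2103.9 / 851.9 ≈ 3136.5 mm ≈ 3.14 m.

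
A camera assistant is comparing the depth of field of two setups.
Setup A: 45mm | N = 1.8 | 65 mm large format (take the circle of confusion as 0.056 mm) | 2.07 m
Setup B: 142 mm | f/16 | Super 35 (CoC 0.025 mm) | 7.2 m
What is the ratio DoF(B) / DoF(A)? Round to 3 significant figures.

Setup A: H = 45²/(1.8×0.056) + 45 ≈ 20134.3 mm; DoF = Df − Dn = 2302.05 − 1880.45 ≈ 421.60 mm.
Setup B: H = 142²/(16×0.025) + 142 ≈ 50552.0 mm; DoF = Df − Dn = 8372.2 − 6315.7 ≈ 2056.5 mm.
Ratio = 2056.5 / 421.60 ≈ 4.88.

4.88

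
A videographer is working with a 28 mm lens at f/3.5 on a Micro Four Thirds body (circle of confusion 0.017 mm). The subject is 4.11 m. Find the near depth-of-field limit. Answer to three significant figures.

3.14 m

Hyperfocal distance H = f²/(N·c) + f = 28²/(3.5 × 0.017) + 28 = 784/0.0595 + 28 ≈ 13204.5 mm ≈ 13.20 m.
Near limit Dn = s·(H − f)/(H + s − 2f) = 4110 × (13204.5 − 28) / (13204.5 + 4110 − 2 × 28) = 4110 × 13176.5 / 17258.5 ≈ 3137.9 mm ≈ 3.14 m.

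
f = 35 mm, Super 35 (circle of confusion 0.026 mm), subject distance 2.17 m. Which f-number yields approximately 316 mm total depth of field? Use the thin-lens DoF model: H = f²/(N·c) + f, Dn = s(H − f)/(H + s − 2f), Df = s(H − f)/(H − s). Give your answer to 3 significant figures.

f/1.60

Write h = H − f = f²/(N·c). The thin-lens limits are Dn = s·h/(h + (s−f)) and Df = s·h/(h − (s−f)), so DoF = Df − Dn = 2·s·(s−f)·h / (h² − (s−f)²).
That is a quadratic in h: DoF·h² − 2·s·(s−f)·h − DoF·(s−f)² = 0 ⇒ h = (s−f)·(s + √(s² + DoF²)) / DoF = 2135 × (2170 + √(2170² + 316²)) / 316 = 2135 × (2170 + 2192.89) / 316 ≈ 29477 mm.
Then N = f²/(c·h) = 35² / (0.026 × 29477) = 1225 / 766.40 ≈ 1.60.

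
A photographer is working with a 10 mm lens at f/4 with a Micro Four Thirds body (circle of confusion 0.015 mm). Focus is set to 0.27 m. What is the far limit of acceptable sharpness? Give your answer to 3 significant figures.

320 mm

Hyperfocal distance H = f²/(N·c) + f = 10²/(4 × 0.015) + 10 = 100/0.06 + 10 ≈ 1676.7 mm ≈ 1.677 m.
Far limit Df = s·(H − f)/(H − s) = 270 × (1676.7 − 10) / (1676.7 − 270) = 270 × 1666.7 / 1406.7 ≈ 319.91 mm.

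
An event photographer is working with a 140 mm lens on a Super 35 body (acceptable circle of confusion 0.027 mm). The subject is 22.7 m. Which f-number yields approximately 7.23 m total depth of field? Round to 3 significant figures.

f/5

Write h = H − f = f²/(N·c). The thin-lens limits are Dn = s·h/(h + (s−f)) and Df = s·h/(h − (s−f)), so DoF = Df − Dn = 2·s·(s−f)·h / (h² − (s−f)²).
That is a quadratic in h: DoF·h² − 2·s·(s−f)·h − DoF·(s−f)² = 0 ⇒ h = (s−f)·(s + √(s² + DoF²)) / DoF = 22560 × (22700 + √(22700² + 7230²)) / 7230 = 22560 × (22700 + 23823.6) / 7230 ≈ 145169 mm.
Then N = f²/(c·h) = 140² / (0.027 × 145169) = 19600 / 3919.6 ≈ 5.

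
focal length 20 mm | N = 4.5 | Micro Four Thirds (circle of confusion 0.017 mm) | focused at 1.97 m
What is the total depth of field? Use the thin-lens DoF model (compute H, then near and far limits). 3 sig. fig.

Hyperfocal distance H = f²/(N·c) + f = 20²/(4.5 × 0.017) + 20 = 400/0.0765 + 20 ≈ 5248.8 mm ≈ 5.249 m.
Near limit Dn = s·(H − f)/(H + s − 2f) = 1970 × (5248.8 − 20) / (5248.8 + 1970 − 2 × 20) = 1970 × 5228.8 / 7178.8 ≈ 1434.9 mm.
Far limit Df = s·(H − f)/(H − s) = 1970 × (5248.8 − 20) / (5248.8 − 1970) = 1970 × 5228.8 / 3278.8 ≈ 3141.6 mm.
Depth of field = Df − Dn = 3141.6 − 1434.9 ≈ 1706.7 mm ≈ 1.71 m.

1.71 m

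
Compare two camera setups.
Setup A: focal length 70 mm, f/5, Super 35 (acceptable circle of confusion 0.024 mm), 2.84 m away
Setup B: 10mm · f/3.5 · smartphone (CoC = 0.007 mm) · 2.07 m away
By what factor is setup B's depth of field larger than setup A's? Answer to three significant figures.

7.24

Setup A: H = 70²/(5×0.024) + 70 ≈ 40903.3 mm; DoF = Df − Dn = 3046.68 − 2659.58 ≈ 387.10 mm.
Setup B: H = 10²/(3.5×0.007) + 10 ≈ 4091.6 mm; DoF = Df − Dn = 4179.3 − 1375.7 ≈ 2803.6 mm.
Ratio = 2803.6 / 387.10 ≈ 7.24.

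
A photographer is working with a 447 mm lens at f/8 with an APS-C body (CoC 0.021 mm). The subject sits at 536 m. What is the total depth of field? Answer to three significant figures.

Hyperfocal distance H = f²/(N·c) + f = 447²/(8 × 0.021) + 447 = 199809/0.168 + 447 ≈ 1189786.3 mm ≈ 1190 m.
Near limit Dn = s·(H − f)/(H + s − 2f) = 536000 × (1189786.3 − 447) / (1189786.3 + 536000 − 2 × 447) = 536000 × 1189339.3 / 1724892.3 ≈ 369580 mm.
Far limit Df = s·(H − f)/(H − s) = 536000 × (1189786.3 − 447) / (1189786.3 − 536000) = 536000 × 1189339.3 / 653786.3 ≈ 975068 mm.
Depth of field = Df − Dn = 975068 − 369580 ≈ 605488 mm ≈ 605 m.

605 m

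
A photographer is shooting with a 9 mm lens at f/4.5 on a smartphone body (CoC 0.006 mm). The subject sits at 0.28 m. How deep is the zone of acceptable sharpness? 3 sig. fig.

51.0 mm

Hyperfocal distance H = f²/(N·c) + f = 9²/(4.5 × 0.006) + 9 = 81/0.027 + 9 ≈ 3009.0 mm ≈ 3.009 m.
Near limit Dn = s·(H − f)/(H + s − 2f) = 280 × (3009.0 − 9) / (3009.0 + 280 − 2 × 9) = 280 × 3000.0 / 3271.0 ≈ 256.802 mm.
Far limit Df = s·(H − f)/(H − s) = 280 × (3009.0 − 9) / (3009.0 − 280) = 280 × 3000.0 / 2729.0 ≈ 307.805 mm.
Depth of field = Df − Dn = 307.805 − 256.802 ≈ 51.003 mm.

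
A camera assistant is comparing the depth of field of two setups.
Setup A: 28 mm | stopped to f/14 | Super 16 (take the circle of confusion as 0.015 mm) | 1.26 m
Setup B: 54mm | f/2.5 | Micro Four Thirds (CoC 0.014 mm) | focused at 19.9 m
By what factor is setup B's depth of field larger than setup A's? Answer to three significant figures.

10.8

Setup A: H = 28²/(14×0.015) + 28 ≈ 3761.3 mm; DoF = Df − Dn = 1880.60 − 947.37 ≈ 933.23 mm.
Setup B: H = 54²/(2.5×0.014) + 54 ≈ 83368.3 mm; DoF = Df − Dn = 26123 − 16072 ≈ 10051 mm.
Ratio = 10051 / 933.23 ≈ 10.8.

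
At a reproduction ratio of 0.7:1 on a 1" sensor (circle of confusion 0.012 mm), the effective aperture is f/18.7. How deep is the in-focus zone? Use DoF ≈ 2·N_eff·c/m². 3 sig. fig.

At magnification m, DoF ≈ 2·N_eff·c/m² = 2 × 18.7 × 0.012 / 0.7² = 0.4488 / 0.49 ≈ 0.916 mm.

0.916 mm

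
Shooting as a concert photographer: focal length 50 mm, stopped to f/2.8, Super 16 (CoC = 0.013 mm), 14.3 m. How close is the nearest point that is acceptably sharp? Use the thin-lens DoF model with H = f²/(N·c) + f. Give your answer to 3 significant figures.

Hyperfocal distance H = f²/(N·c) + f = 50²/(2.8 × 0.013) + 50 = 2500/0.0364 + 50 ≈ 68731.3 mm ≈ 68.73 m.
Near limit Dn = s·(H − f)/(H + s − 2f) = 14300 × (68731.3 − 50) / (68731.3 + 14300 − 2 × 50) = 14300 × 68681.3 / 82931.3 ≈ 11843 mm ≈ 11.8 m.

11.8 m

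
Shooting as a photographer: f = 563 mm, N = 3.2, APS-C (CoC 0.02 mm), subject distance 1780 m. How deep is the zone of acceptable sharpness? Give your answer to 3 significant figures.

Hyperfocal distance H = f²/(N·c) + f = 563²/(3.2 × 0.02) + 563 = 316969/0.064 + 563 ≈ 4953203.6 mm ≈ 4953 m.
Near limit Dn = s·(H − f)/(H + s − 2f) = 1780000 × (4953203.6 − 563) / (4953203.6 + 1780000 − 2 × 563) = 1780000 × 4952640.6 / 6732077.6 ≈ 1309507 mm.
Far limit Df = s·(H − f)/(H − s) = 1780000 × (4953203.6 − 563) / (4953203.6 − 1780000) = 1780000 × 4952640.6 / 3173203.6 ≈ 2778170 mm.
Depth of field = Df − Dn = 2778170 − 1309507 ≈ 1468663 mm ≈ 1470 m.

1470 m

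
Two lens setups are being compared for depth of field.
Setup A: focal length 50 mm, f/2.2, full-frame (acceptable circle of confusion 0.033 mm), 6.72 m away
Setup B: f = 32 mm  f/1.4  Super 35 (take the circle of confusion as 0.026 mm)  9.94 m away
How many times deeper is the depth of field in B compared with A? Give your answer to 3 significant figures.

Setup A: H = 50²/(2.2×0.033) + 50 ≈ 34485.3 mm; DoF = Df − Dn = 8334.3 − 5629.6 ≈ 2704.7 mm.
Setup B: H = 32²/(1.4×0.026) + 32 ≈ 28163.9 mm; DoF = Df − Dn = 15344.2 − 7351.0 ≈ 7993.2 mm.
Ratio = 7993.2 / 2704.7 ≈ 2.96.

2.96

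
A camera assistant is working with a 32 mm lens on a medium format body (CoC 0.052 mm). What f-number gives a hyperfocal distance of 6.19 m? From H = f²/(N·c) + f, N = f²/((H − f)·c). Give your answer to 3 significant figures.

f/3.20

Rearrange H = f²/(N·c) + f for N: N = f² / ((H − f)·c).
N = 32² / ((6190 − 32) × 0.052) = 1024 / 320.2 ≈ 3.20.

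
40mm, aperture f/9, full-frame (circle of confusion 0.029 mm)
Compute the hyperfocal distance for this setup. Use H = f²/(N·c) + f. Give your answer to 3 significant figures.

6.17 m

Hyperfocal distance H = f²/(N·c) + f = 40²/(9 × 0.029) + 40 = 1600/0.261 + 40 ≈ 6170.3 mm ≈ 6.17 m.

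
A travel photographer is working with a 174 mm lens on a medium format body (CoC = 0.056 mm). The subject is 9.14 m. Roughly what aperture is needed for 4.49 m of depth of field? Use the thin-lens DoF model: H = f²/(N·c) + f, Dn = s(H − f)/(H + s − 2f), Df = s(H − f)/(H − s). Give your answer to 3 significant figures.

Write h = H − f = f²/(N·c). The thin-lens limits are Dn = s·h/(h + (s−f)) and Df = s·h/(h − (s−f)), so DoF = Df − Dn = 2·s·(s−f)·h / (h² − (s−f)²).
That is a quadratic in h: DoF·h² − 2·s·(s−f)·h − DoF·(s−f)² = 0 ⇒ h = (s−f)·(s + √(s² + DoF²)) / DoF = 8966 × (9140 + √(9140² + 4490²)) / 4490 = 8966 × (9140 + 10183.3) / 4490 ≈ 38586 mm.
Then N = f²/(c·h) = 174² / (0.056 × 38586) = 30276 / 2160.8 ≈ 14.

f/14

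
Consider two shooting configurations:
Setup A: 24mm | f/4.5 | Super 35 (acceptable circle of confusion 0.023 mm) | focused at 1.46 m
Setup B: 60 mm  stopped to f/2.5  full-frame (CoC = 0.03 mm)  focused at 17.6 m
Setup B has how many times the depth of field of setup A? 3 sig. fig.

18.4

Setup A: H = 24²/(4.5×0.023) + 24 ≈ 5589.2 mm; DoF = Df − Dn = 1967.74 − 1160.54 ≈ 807.20 mm.
Setup B: H = 60²/(2.5×0.03) + 60 ≈ 48060.0 mm; DoF = Df − Dn = 27735 − 12890 ≈ 14845 mm.
Ratio = 14845 / 807.20 ≈ 18.4.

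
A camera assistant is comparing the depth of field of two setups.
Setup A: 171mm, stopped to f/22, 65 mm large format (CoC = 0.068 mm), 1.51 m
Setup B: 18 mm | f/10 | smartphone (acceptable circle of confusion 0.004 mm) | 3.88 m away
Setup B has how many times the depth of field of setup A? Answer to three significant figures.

23.0

Setup A: H = 171²/(22×0.068) + 171 ≈ 19717.1 mm; DoF = Df − Dn = 1621.05 − 1413.19 ≈ 207.86 mm.
Setup B: H = 18²/(10×0.004) + 18 ≈ 8118.0 mm; DoF = Df − Dn = 7415.8 − 2627.3 ≈ 4788.5 mm.
Ratio = 4788.5 / 207.86 ≈ 23.0.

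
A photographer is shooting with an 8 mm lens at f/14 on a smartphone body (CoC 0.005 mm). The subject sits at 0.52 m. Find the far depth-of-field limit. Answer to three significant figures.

1.18 m

Hyperfocal distance H = f²/(N·c) + f = 8²/(14 × 0.005) + 8 = 64/0.07 + 8 ≈ 922.3 mm ≈ 0.922 m.
Far limit Df = s·(H − f)/(H − s) = 520 × (922.3 − 8) / (922.3 − 520) = 520 × 914.3 / 402.3 ≈ 1181.8 mm ≈ 1.18 m.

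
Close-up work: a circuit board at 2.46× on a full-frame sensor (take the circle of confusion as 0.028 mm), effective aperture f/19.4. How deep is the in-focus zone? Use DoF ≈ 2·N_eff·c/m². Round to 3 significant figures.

0.180 mm

At magnification m, DoF ≈ 2·N_eff·c/m² = 2 × 19.4 × 0.028 / 2.46² = 1.086 / 6.052 ≈ 0.18 mm.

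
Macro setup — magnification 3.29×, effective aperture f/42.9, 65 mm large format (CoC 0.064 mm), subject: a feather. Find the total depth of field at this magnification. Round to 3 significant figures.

At magnification m, DoF ≈ 2·N_eff·c/m² = 2 × 42.9 × 0.064 / 3.29² = 5.491 / 10.82 ≈ 0.507 mm.

0.507 mm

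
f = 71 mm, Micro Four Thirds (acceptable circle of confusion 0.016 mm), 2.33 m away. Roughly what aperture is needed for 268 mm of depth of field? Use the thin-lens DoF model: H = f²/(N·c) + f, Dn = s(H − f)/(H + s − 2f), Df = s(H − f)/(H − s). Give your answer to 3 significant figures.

Write h = H − f = f²/(N·c). The thin-lens limits are Dn = s·h/(h + (s−f)) and Df = s·h/(h − (s−f)), so DoF = Df − Dn = 2·s·(s−f)·h / (h² − (s−f)²).
That is a quadratic in h: DoF·h² − 2·s·(s−f)·h − DoF·(s−f)² = 0 ⇒ h = (s−f)·(s + √(s² + DoF²)) / DoF = 2259 × (2330 + √(2330² + 268²)) / 268 = 2259 × (2330 + 2345.36) / 268 ≈ 39409 mm.
Then N = f²/(c·h) = 71² / (0.016 × 39409) = 5041 / 630.55 ≈ 7.99.

f/7.99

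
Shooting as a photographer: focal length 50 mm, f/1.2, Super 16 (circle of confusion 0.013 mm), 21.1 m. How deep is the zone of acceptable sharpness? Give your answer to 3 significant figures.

Hyperfocal distance H = f²/(N·c) + f = 50²/(1.2 × 0.013) + 50 = 2500/0.0156 + 50 ≈ 160306.4 mm ≈ 160.3 m.
Near limit Dn = s·(H − f)/(H + s − 2f) = 21100 × (160306.4 − 50) / (160306.4 + 21100 − 2 × 50) = 21100 × 160256.4 / 181306.4 ≈ 18650.3 mm.
Far limit Df = s·(H − f)/(H − s) = 21100 × (160306.4 − 50) / (160306.4 − 21100) = 21100 × 160256.4 / 139206.4 ≈ 24290.6 mm.
Depth of field = Df − Dn = 24290.6 − 18650.3 ≈ 5640.3 mm ≈ 5.64 m.

5.64 m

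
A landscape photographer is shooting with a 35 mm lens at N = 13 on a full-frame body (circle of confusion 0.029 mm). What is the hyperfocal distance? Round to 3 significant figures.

3.28 m

Hyperfocal distance H = f²/(N·c) + f = 35²/(13 × 0.029) + 35 = 1225/0.377 + 35 ≈ 3284.3 mm ≈ 3.28 m.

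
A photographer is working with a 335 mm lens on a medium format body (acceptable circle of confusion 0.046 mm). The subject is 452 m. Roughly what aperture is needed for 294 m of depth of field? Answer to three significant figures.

f/1.60

Write h = H − f = f²/(N·c). The thin-lens limits are Dn = s·h/(h + (s−f)) and Df = s·h/(h − (s−f)), so DoF = Df − Dn = 2·s·(s−f)·h / (h² − (s−f)²).
That is a quadratic in h: DoF·h² − 2·s·(s−f)·h − DoF·(s−f)² = 0 ⇒ h = (s−f)·(s + √(s² + DoF²)) / DoF = 451665 × (452000 + √(452000² + 294000²)) / 294000 = 451665 × (452000 + 539203) / 294000 ≈ 1522761 mm.
Then N = f²/(c·h) = 335² / (0.046 × 1522761) = 112225 / 70047 ≈ 1.60.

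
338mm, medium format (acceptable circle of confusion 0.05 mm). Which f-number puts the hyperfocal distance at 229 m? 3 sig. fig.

Rearrange H = f²/(N·c) + f for N: N = f² / ((H − f)·c).
N = 338² / ((229000 − 338) × 0.05) = 114244 / 11433 ≈ 9.99.

f/9.99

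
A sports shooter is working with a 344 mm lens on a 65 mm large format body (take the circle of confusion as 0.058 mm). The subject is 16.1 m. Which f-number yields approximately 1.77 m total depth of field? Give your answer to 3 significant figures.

f/7.10

Write h = H − f = f²/(N·c). The thin-lens limits are Dn = s·h/(h + (s−f)) and Df = s·h/(h − (s−f)), so DoF = Df − Dn = 2·s·(s−f)·h / (h² − (s−f)²).
That is a quadratic in h: DoF·h² − 2·s·(s−f)·h − DoF·(s−f)² = 0 ⇒ h = (s−f)·(s + √(s² + DoF²)) / DoF = 15756 × (16100 + √(16100² + 1770²)) / 1770 = 15756 × (16100 + 16197.0) / 1770 ≈ 287498 mm.
Then N = f²/(c·h) = 344² / (0.058 × 287498) = 118336 / 16675 ≈ 7.10.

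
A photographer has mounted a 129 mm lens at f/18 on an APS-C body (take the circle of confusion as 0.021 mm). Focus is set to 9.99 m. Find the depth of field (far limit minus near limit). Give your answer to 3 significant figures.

Hyperfocal distance H = f²/(N·c) + f = 129²/(18 × 0.021) + 129 = 16641/0.378 + 129 ≈ 44152.8 mm ≈ 44.15 m.
Near limit Dn = s·(H − f)/(H + s − 2f) = 9990 × (44152.8 − 129) / (44152.8 + 9990 − 2 × 129) = 9990 × 44023.8 / 53884.8 ≈ 8161.8 mm.
Far limit Df = s·(H − f)/(H − s) = 9990 × (44152.8 − 129) / (44152.8 − 9990) = 9990 × 44023.8 / 34162.8 ≈ 12873.6 mm.
Depth of field = Df − Dn = 12873.6 − 8161.8 ≈ 4711.8 mm ≈ 4.71 m.

4.71 m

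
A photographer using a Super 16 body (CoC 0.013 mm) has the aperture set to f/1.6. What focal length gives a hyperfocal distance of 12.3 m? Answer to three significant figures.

From H = f²/(N·c) + f, with f ≪ H: f ≈ √(H·N·c) = √(12300 × 1.6 × 0.013) = √255.84 ≈ 15.99 mm.
The +f correction barely moves this — solving exactly, f² + N·c·f − N·c·H = 0 ⇒ f = (−N·c + √((N·c)² + 4·N·c·H))/2 = (−0.0208 + √1023.4)/2 ≈ 15.985 mm, so f ≈ 16.0 mm.

16.0 mm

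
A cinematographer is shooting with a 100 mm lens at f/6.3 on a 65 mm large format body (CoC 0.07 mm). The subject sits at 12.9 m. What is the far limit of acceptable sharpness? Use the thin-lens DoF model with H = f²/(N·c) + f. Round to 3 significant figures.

29.6 m

Hyperfocal distance H = f²/(N·c) + f = 100²/(6.3 × 0.07) + 100 = 10000/0.441 + 100 ≈ 22775.7 mm ≈ 22.78 m.
Far limit Df = s·(H − f)/(H − s) = 12900 × (22775.7 − 100) / (22775.7 − 12900) = 12900 × 22675.7 / 9875.7 ≈ 29620 mm ≈ 29.6 m.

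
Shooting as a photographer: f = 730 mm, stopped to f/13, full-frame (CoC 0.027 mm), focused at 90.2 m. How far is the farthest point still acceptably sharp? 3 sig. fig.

Hyperfocal distance H = f²/(N·c) + f = 730²/(13 × 0.027) + 730 = 532900/0.351 + 730 ≈ 1518963.6 mm ≈ 1519 m.
Far limit Df = s·(H − f)/(H − s) = 90200 × (1518963.6 − 730) / (1518963.6 − 90200) = 90200 × 1518233.6 / 1428763.6 ≈ 95848 mm ≈ 95.8 m.

95.8 m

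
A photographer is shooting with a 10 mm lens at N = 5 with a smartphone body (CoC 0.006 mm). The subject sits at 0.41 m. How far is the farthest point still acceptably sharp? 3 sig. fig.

Hyperfocal distance H = f²/(N·c) + f = 10²/(5 × 0.006) + 10 = 100/0.03 + 10 ≈ 3343.3 mm ≈ 3.343 m.
Far limit Df = s·(H − f)/(H − s) = 410 × (3343.3 − 10) / (3343.3 − 410) = 410 × 3333.3 / 2933.3 ≈ 465.91 mm.

466 mm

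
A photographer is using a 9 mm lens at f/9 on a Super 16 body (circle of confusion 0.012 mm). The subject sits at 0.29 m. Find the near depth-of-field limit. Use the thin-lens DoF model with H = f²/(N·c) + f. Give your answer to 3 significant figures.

211 mm

Hyperfocal distance H = f²/(N·c) + f = 9²/(9 × 0.012) + 9 = 81/0.108 + 9 ≈ 759.0 mm ≈ 0.759 m.
Near limit Dn = s·(H − f)/(H + s − 2f) = 290 × (759.0 − 9) / (759.0 + 290 − 2 × 9) = 290 × 750.0 / 1031.0 ≈ 210.96 mm.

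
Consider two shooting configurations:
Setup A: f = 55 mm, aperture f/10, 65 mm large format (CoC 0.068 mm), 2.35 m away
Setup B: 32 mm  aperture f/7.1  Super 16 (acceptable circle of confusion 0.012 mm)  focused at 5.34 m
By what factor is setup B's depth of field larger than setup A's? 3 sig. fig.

1.77

Setup A: H = 55²/(10×0.068) + 55 ≈ 4503.5 mm; DoF = Df − Dn = 4854.4 − 1550.2 ≈ 3304.2 mm.
Setup B: H = 32²/(7.1×0.012) + 32 ≈ 12050.8 mm; DoF = Df − Dn = 9563.8 − 3704.1 ≈ 5859.7 mm.
Ratio = 5859.7 / 3304.2 ≈ 1.77.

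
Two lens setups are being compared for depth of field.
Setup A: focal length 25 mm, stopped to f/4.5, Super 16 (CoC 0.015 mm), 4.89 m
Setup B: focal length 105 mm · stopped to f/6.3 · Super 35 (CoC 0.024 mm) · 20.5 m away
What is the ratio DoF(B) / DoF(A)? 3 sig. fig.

1.75

Setup A: H = 25²/(4.5×0.015) + 25 ≈ 9284.3 mm; DoF = Df − Dn = 10303.8 − 3205.7 ≈ 7098.1 mm.
Setup B: H = 105²/(6.3×0.024) + 105 ≈ 73021.7 mm; DoF = Df − Dn = 28460 − 16019 ≈ 12441 mm.
Ratio = 12441 / 7098.1 ≈ 1.75.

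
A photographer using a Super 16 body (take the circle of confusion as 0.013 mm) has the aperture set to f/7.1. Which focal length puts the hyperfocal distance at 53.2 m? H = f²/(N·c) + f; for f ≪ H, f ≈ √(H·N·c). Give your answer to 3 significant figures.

From H = f²/(N·c) + f, with f ≪ H: f ≈ √(H·N·c) = √(53200 × 7.1 × 0.013) = √4910.4 ≈ 70.07 mm.
Exact: f² + N·c·f − N·c·H = 0 ⇒ f = (−N·c + √((N·c)² + 4·N·c·H))/2 = (−0.0923 + √19641)/2 ≈ 70.028 mm ≈ 70.0 mm.

70.0 mm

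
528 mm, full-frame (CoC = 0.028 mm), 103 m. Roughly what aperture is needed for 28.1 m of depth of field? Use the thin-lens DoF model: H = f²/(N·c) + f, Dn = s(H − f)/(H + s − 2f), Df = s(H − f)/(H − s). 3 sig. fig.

f/13

Write h = H − f = f²/(N·c). The thin-lens limits are Dn = s·h/(h + (s−f)) and Df = s·h/(h − (s−f)), so DoF = Df − Dn = 2·s·(s−f)·h / (h² − (s−f)²).
That is a quadratic in h: DoF·h² − 2·s·(s−f)·h − DoF·(s−f)² = 0 ⇒ h = (s−f)·(s + √(s² + DoF²)) / DoF = 102472 × (103000 + √(103000² + 28100²)) / 28100 = 102472 × (103000 + 106764) / 28100 ≈ 764945 mm.
Then N = f²/(c·h) = 528² / (0.028 × 764945) = 278784 / 21418 ≈ 13.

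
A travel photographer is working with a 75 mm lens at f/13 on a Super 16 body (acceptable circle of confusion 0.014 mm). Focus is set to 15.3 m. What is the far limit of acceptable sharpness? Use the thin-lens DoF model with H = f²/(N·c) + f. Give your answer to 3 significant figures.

Hyperfocal distance H = f²/(N·c) + f = 75²/(13 × 0.014) + 75 = 5625/0.182 + 75 ≈ 30981.6 mm ≈ 30.98 m.
Far limit Df = s·(H − f)/(H − s) = 15300 × (30981.6 − 75) / (30981.6 − 15300) = 15300 × 30906.6 / 15681.6 ≈ 30155 mm ≈ 30.2 m.

30.2 m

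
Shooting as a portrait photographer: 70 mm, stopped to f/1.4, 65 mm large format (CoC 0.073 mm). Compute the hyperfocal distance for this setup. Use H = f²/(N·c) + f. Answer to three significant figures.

Hyperfocal distance H = f²/(N·c) + f = 70²/(1.4 × 0.073) + 70 = 4900/0.1022 + 70 ≈ 48015.2 mm ≈ 48.0 m.

48.0 m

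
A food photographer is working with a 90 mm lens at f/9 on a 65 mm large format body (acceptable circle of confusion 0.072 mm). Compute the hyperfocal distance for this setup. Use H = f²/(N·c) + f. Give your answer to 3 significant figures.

12.6 m

Hyperfocal distance H = f²/(N·c) + f = 90²/(9 × 0.072) + 90 = 8100/0.648 + 90 ≈ 12590.0 mm ≈ 12.6 m.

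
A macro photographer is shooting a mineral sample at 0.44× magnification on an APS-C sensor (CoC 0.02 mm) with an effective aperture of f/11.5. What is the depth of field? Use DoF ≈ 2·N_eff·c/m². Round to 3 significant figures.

At magnification m, DoF ≈ 2·N_eff·c/m² = 2 × 11.5 × 0.02 / 0.44² = 0.46 / 0.1936 ≈ 2.38 mm.

2.38 mm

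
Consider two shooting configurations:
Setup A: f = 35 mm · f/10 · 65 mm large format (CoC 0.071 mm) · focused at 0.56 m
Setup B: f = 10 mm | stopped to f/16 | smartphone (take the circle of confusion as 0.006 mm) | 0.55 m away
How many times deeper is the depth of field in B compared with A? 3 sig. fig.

Setup A: H = 35²/(10×0.071) + 35 ≈ 1760.4 mm; DoF = Df − Dn = 804.93 − 429.35 ≈ 375.58 mm.
Setup B: H = 10²/(16×0.006) + 10 ≈ 1051.7 mm; DoF = Df − Dn = 1142.03 − 362.22 ≈ 779.81 mm.
Ratio = 779.81 / 375.58 ≈ 2.08.

2.08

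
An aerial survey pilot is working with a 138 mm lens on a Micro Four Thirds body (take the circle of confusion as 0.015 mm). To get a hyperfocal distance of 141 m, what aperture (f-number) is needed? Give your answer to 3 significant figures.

Rearrange H = f²/(N·c) + f for N: N = f² / ((H − f)·c).
N = 138² / ((141000 − 138) × 0.015) = 19044 / 2113 ≈ 9.01.

f/9.01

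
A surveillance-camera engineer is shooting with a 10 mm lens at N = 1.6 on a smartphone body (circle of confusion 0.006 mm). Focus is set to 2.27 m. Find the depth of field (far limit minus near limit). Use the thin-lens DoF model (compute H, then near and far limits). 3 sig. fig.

1.03 m

Hyperfocal distance H = f²/(N·c) + f = 10²/(1.6 × 0.006) + 10 = 100/0.0096 + 10 ≈ 10426.7 mm ≈ 10.43 m.
Near limit Dn = s·(H − f)/(H + s − 2f) = 2270 × (10426.7 − 10) / (10426.7 + 2270 − 2 × 10) = 2270 × 10416.7 / 12676.7 ≈ 1865.3 mm.
Far limit Df = s·(H − f)/(H − s) = 2270 × (10426.7 − 10) / (10426.7 − 2270) = 2270 × 10416.7 / 8156.7 ≈ 2899.0 mm.
Depth of field = Df − Dn = 2899.0 − 1865.3 ≈ 1033.7 mm ≈ 1.03 m.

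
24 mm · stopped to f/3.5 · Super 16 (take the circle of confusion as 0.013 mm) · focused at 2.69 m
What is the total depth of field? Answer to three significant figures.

1.19 m

Hyperfocal distance H = f²/(N·c) + f = 24²/(3.5 × 0.013) + 24 = 576/0.0455 + 24 ≈ 12683.3 mm ≈ 12.68 m.
Near limit Dn = s·(H − f)/(H + s − 2f) = 2690 × (12683.3 − 24) / (12683.3 + 2690 − 2 × 24) = 2690 × 12659.3 / 15325.3 ≈ 2222.0 mm.
Far limit Df = s·(H − f)/(H − s) = 2690 × (12683.3 − 24) / (12683.3 − 2690) = 2690 × 12659.3 / 9993.3 ≈ 3407.6 mm.
Depth of field = Df − Dn = 3407.6 − 2222.0 ≈ 1185.6 mm ≈ 1.19 m.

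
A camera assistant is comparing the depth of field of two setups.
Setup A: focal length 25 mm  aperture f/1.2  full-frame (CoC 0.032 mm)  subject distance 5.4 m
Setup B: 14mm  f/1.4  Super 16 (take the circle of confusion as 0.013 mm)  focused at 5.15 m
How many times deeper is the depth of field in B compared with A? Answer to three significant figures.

Setup A: H = 25²/(1.2×0.032) + 25 ≈ 16301.0 mm; DoF = Df − Dn = 8062.6 − 4059.4 ≈ 4003.2 mm.
Setup B: H = 14²/(1.4×0.013) + 14 ≈ 10783.2 mm; DoF = Df − Dn = 9845.4 − 3487.0 ≈ 6358.4 mm.
Ratio = 6358.4 / 4003.2 ≈ 1.59.

1.59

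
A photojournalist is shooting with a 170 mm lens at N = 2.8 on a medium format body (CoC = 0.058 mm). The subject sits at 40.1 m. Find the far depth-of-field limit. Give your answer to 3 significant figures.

Hyperfocal distance H = f²/(N·c) + f = 170²/(2.8 × 0.058) + 170 = 28900/0.1624 + 170 ≈ 178125.7 mm ≈ 178.1 m.
Far limit Df = s·(H − f)/(H − s) = 40100 × (178125.7 − 170) / (178125.7 − 40100) = 40100 × 177955.7 / 138025.7 ≈ 51701 mm ≈ 51.7 m.

51.7 m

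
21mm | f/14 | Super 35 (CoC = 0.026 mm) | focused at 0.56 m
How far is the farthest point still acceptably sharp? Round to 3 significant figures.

1.01 m

Hyperfocal distance H = f²/(N·c) + f = 21²/(14 × 0.026) + 21 = 441/0.364 + 21 ≈ 1232.5 mm ≈ 1.233 m.
Far limit Df = s·(H − f)/(H − s) = 560 × (1232.5 − 21) / (1232.5 − 560) = 560 × 1211.5 / 672.5 ≈ 1008.8 mm ≈ 1.01 m.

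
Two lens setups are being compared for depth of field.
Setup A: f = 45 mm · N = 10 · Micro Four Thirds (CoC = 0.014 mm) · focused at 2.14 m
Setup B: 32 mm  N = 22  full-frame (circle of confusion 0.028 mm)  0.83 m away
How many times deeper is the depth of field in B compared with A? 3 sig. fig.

Setup A: H = 45²/(10×0.014) + 45 ≈ 14509.3 mm; DoF = Df − Dn = 2502.45 − 1869.26 ≈ 633.19 mm.
Setup B: H = 32²/(22×0.028) + 32 ≈ 1694.3 mm; DoF = Df − Dn = 1596.3 − 560.8 ≈ 1035.5 mm.
Ratio = 1035.5 / 633.19 ≈ 1.64.

1.64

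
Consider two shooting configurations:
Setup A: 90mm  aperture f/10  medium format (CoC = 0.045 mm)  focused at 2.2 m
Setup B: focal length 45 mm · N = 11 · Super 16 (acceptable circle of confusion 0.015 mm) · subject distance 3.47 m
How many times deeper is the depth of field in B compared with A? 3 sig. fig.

4.02

Setup A: H = 90²/(10×0.045) + 90 ≈ 18090.0 mm; DoF = Df − Dn = 2492.13 − 1969.17 ≈ 522.96 mm.
Setup B: H = 45²/(11×0.015) + 45 ≈ 12317.7 mm; DoF = Df − Dn = 4813.3 − 2712.9 ≈ 2100.4 mm.
Ratio = 2100.4 / 522.96 ≈ 4.02.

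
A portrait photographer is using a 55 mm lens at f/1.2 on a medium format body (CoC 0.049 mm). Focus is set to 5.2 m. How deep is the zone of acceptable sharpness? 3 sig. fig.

Hyperfocal distance H = f²/(N·c) + f = 55²/(1.2 × 0.049) + 55 = 3025/0.0588 + 55 ≈ 51500.6 mm ≈ 51.50 m.
Near limit Dn = s·(H − f)/(H + s − 2f) = 5200 × (51500.6 − 55) / (51500.6 + 5200 − 2 × 55) = 5200 × 51445.6 / 56590.6 ≈ 4727.2 mm.
Far limit Df = s·(H − f)/(H − s) = 5200 × (51500.6 − 55) / (51500.6 − 5200) = 5200 × 51445.6 / 46300.6 ≈ 5777.8 mm.
Depth of field = Df − Dn = 5777.8 − 4727.2 ≈ 1050.6 mm ≈ 1.05 m.

1.05 m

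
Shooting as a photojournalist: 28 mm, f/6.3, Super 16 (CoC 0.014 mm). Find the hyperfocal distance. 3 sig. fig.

8.92 m

Hyperfocal distance H = f²/(N·c) + f = 28²/(6.3 × 0.014) + 28 = 784/0.0882 + 28 ≈ 8916.9 mm ≈ 8.92 m.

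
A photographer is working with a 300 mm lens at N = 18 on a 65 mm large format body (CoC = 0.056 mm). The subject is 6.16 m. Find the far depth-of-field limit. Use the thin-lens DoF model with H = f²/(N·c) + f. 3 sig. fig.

6.59 m

Hyperfocal distance H = f²/(N·c) + f = 300²/(18 × 0.056) + 300 = 90000/1.008 + 300 ≈ 89585.7 mm ≈ 89.59 m.
Far limit Df = s·(H − f)/(H − s) = 6160 × (89585.7 − 300) / (89585.7 − 6160) = 6160 × 89285.7 / 83425.7 ≈ 6592.7 mm ≈ 6.59 m.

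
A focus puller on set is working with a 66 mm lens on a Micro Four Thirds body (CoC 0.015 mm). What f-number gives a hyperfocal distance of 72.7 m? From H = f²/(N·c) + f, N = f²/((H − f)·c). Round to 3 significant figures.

f/4

Rearrange H = f²/(N·c) + f for N: N = f² / ((H − f)·c).
N = 66² / ((72700 − 66) × 0.015) = 4356 / 1090 ≈ 4.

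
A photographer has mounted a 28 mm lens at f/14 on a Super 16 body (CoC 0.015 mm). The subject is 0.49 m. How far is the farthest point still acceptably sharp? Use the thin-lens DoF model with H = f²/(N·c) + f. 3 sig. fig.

Hyperfocal distance H = f²/(N·c) + f = 28²/(14 × 0.015) + 28 = 784/0.21 + 28 ≈ 3761.3 mm ≈ 3.761 m.
Far limit Df = s·(H − f)/(H − s) = 490 × (3761.3 − 28) / (3761.3 − 490) = 490 × 3733.3 / 3271.3 ≈ 559.20 mm ≈ 0.559 m.

0.559 m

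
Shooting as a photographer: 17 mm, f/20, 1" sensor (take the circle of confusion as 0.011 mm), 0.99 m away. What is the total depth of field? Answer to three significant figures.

Hyperfocal distance H = f²/(N·c) + f = 17²/(20 × 0.011) + 17 = 289/0.22 + 17 ≈ 1330.6 mm ≈ 1.331 m.
Near limit Dn = s·(H − f)/(H + s − 2f) = 990 × (1330.6 − 17) / (1330.6 + 990 − 2 × 17) = 990 × 1313.6 / 2286.6 ≈ 568.7 mm.
Far limit Df = s·(H − f)/(H − s) = 990 × (1330.6 − 17) / (1330.6 − 990) = 990 × 1313.6 / 340.6 ≈ 3817.9 mm.
Depth of field = Df − Dn = 3817.9 − 568.7 ≈ 3249.2 mm ≈ 3.25 m.

3.25 m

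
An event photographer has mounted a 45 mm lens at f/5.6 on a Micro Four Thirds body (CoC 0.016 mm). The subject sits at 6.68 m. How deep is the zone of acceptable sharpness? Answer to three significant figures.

Hyperfocal distance H = f²/(N·c) + f = 45²/(5.6 × 0.016) + 45 = 2025/0.0896 + 45 ≈ 22645.4 mm ≈ 22.65 m.
Near limit Dn = s·(H − f)/(H + s − 2f) = 6680 × (22645.4 − 45) / (22645.4 + 6680 − 2 × 45) = 6680 × 22600.4 / 29235.4 ≈ 5164.0 mm.
Far limit Df = s·(H − f)/(H − s) = 6680 × (22645.4 − 45) / (22645.4 − 6680) = 6680 × 22600.4 / 15965.4 ≈ 9456.1 mm.
Depth of field = Df − Dn = 9456.1 − 5164.0 ≈ 4292.1 mm ≈ 4.29 m.

4.29 m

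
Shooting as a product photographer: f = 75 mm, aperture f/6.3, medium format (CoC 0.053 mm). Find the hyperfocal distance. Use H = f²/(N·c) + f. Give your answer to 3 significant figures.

16.9 m

Hyperfocal distance H = f²/(N·c) + f = 75²/(6.3 × 0.053) + 75 = 5625/0.3339 + 75 ≈ 16921.4 mm ≈ 16.9 m.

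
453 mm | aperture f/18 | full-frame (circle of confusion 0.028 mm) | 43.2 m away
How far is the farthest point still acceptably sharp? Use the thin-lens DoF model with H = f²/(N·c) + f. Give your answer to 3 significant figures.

48.3 m

Hyperfocal distance H = f²/(N·c) + f = 453²/(18 × 0.028) + 453 = 205209/0.504 + 453 ≈ 407613.7 mm ≈ 407.6 m.
Far limit Df = s·(H − f)/(H − s) = 43200 × (407613.7 − 453) / (407613.7 − 43200) = 43200 × 407160.7 / 364413.7 ≈ 48268 mm ≈ 48.3 m.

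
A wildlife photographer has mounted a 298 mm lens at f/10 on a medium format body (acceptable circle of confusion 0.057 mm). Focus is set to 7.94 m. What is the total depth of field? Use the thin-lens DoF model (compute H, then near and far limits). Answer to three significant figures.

Hyperfocal distance H = f²/(N·c) + f = 298²/(10 × 0.057) + 298 = 88804/0.57 + 298 ≈ 156094.5 mm ≈ 156.1 m.
Near limit Dn = s·(H − f)/(H + s − 2f) = 7940 × (156094.5 − 298) / (156094.5 + 7940 − 2 × 298) = 7940 × 155796.5 / 163438.5 ≈ 7568.74 mm.
Far limit Df = s·(H − f)/(H − s) = 7940 × (156094.5 − 298) / (156094.5 − 7940) = 7940 × 155796.5 / 148154.5 ≈ 8349.56 mm.
Depth of field = Df − Dn = 8349.56 − 7568.74 ≈ 780.82 mm ≈ 0.781 m.

0.781 m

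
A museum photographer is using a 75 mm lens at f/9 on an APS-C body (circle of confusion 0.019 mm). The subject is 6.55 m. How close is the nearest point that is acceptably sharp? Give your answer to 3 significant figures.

5.47 m

Hyperfocal distance H = f²/(N·c) + f = 75²/(9 × 0.019) + 75 = 5625/0.171 + 75 ≈ 32969.7 mm ≈ 32.97 m.
Near limit Dn = s·(H − f)/(H + s − 2f) = 6550 × (32969.7 − 75) / (32969.7 + 6550 − 2 × 75) = 6550 × 32894.7 / 39369.7 ≈ 5472.7 mm ≈ 5.47 m.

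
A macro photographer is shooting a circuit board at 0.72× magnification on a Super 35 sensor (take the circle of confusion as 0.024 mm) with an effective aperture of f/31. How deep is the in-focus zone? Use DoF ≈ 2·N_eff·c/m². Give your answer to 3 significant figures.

At magnification m, DoF ≈ 2·N_eff·c/m² = 2 × 31 × 0.024 / 0.72² = 1.488 / 0.5184 ≈ 2.87 mm.

2.87 mm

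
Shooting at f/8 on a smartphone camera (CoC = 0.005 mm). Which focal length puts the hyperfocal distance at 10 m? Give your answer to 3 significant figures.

From H = f²/(N·c) + f, with f ≪ H: f ≈ √(H·N·c) = √(10000 × 8 × 0.005) = √400.00 ≈ 20.00 mm.
The +f correction barely moves this — solving exactly, f² + N·c·f − N·c·H = 0 ⇒ f = (−N·c + √((N·c)² + 4·N·c·H))/2 = (−0.04 + √1600.0)/2 ≈ 19.980 mm, so f ≈ 20.0 mm.

20.0 mm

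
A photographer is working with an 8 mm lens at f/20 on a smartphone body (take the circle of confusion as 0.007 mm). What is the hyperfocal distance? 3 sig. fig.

465 mm

Hyperfocal distance H = f²/(N·c) + f = 8²/(20 × 0.007) + 8 = 64/0.14 + 8 ≈ 465.1 mm ≈ 0.465 m.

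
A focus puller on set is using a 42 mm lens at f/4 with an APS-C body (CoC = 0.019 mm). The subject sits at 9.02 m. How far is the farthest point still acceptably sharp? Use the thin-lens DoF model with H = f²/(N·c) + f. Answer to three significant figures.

Hyperfocal distance H = f²/(N·c) + f = 42²/(4 × 0.019) + 42 = 1764/0.076 + 42 ≈ 23252.5 mm ≈ 23.25 m.
Far limit Df = s·(H − f)/(H − s) = 9020 × (23252.5 − 42) / (23252.5 − 9020) = 9020 × 23210.5 / 14232.5 ≈ 14710 mm ≈ 14.7 m.

14.7 m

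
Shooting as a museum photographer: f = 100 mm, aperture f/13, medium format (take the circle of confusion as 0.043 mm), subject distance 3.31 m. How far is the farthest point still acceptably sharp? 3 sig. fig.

Hyperfocal distance H = f²/(N·c) + f = 100²/(13 × 0.043) + 100 = 10000/0.559 + 100 ≈ 17989.1 mm ≈ 17.99 m.
Far limit Df = s·(H − f)/(H − s) = 3310 × (17989.1 − 100) / (17989.1 − 3310) = 3310 × 17889.1 / 14679.1 ≈ 4033.8 mm ≈ 4.03 m.

4.03 m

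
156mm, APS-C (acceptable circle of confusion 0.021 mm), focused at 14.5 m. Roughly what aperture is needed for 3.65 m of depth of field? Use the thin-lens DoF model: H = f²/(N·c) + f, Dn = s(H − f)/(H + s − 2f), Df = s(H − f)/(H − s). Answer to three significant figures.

f/10

Write h = H − f = f²/(N·c). The thin-lens limits are Dn = s·h/(h + (s−f)) and Df = s·h/(h − (s−f)), so DoF = Df − Dn = 2·s·(s−f)·h / (h² − (s−f)²).
That is a quadratic in h: DoF·h² − 2·s·(s−f)·h − DoF·(s−f)² = 0 ⇒ h = (s−f)·(s + √(s² + DoF²)) / DoF = 14344 × (14500 + √(14500² + 3650²)) / 3650 = 14344 × (14500 + 14952.3) / 3650 ≈ 115744 mm.
Then N = f²/(c·h) = 156² / (0.021 × 115744) = 24336 / 2430.6 ≈ 10.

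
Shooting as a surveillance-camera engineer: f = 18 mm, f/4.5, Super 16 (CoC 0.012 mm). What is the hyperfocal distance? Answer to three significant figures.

6.02 m

Hyperfocal distance H = f²/(N·c) + f = 18²/(4.5 × 0.012) + 18 = 324/0.054 + 18 ≈ 6018.0 mm ≈ 6.02 m.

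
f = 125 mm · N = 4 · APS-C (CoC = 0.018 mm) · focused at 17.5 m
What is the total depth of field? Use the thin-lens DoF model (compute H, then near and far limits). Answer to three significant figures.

2.82 m

Hyperfocal distance H = f²/(N·c) + f = 125²/(4 × 0.018) + 125 = 15625/0.072 + 125 ≈ 217138.9 mm ≈ 217.1 m.
Near limit Dn = s·(H − f)/(H + s − 2f) = 17500 × (217138.9 − 125) / (217138.9 + 17500 − 2 × 125) = 17500 × 217013.9 / 234388.9 ≈ 16202.7 mm.
Far limit Df = s·(H − f)/(H − s) = 17500 × (217138.9 − 125) / (217138.9 − 17500) = 17500 × 217013.9 / 199638.9 ≈ 19023.1 mm.
Depth of field = Df − Dn = 19023.1 − 16202.7 ≈ 2820.4 mm ≈ 2.82 m.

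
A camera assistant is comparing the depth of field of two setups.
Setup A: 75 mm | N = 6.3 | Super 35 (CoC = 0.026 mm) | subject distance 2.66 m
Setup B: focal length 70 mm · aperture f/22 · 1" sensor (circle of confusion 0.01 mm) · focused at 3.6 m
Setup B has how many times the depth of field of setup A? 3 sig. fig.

2.91

Setup A: H = 75²/(6.3×0.026) + 75 ≈ 34415.7 mm; DoF = Df − Dn = 2876.53 − 2473.79 ≈ 402.74 mm.
Setup B: H = 70²/(22×0.01) + 70 ≈ 22342.7 mm; DoF = Df − Dn = 4278.0 − 3107.5 ≈ 1170.5 mm.
Ratio = 1170.5 / 402.74 ≈ 2.91.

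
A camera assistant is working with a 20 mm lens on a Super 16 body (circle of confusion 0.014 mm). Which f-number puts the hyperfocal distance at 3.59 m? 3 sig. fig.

f/8

Rearrange H = f²/(N·c) + f for N: N = f² / ((H − f)·c).
N = 20² / ((3590 − 20) × 0.014) = 400 / 49.98 ≈ 8.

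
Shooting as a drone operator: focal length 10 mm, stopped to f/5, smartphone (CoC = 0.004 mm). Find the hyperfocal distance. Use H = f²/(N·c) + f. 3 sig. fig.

Hyperfocal distance H = f²/(N·c) + f = 10²/(5 × 0.004) + 10 = 100/0.02 + 10 ≈ 5010.0 mm ≈ 5.01 m.

5.01 m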